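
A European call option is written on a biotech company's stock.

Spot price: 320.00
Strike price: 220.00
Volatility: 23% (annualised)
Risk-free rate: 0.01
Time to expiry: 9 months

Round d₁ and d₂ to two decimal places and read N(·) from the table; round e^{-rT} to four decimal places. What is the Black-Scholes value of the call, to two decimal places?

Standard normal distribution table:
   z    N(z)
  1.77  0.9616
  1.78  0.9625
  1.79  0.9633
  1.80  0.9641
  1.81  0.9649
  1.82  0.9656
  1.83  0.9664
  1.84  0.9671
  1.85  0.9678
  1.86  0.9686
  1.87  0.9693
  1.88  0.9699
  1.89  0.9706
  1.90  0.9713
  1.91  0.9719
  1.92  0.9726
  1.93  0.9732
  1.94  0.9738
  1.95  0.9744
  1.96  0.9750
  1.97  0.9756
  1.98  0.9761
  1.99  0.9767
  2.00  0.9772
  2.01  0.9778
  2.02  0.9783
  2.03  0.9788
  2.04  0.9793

102.22

σ√T = 0.23 × 0.8660 = 0.1992
ln(S/K) + (r + σ²/2)T = ln(320/220) + (0.01 + 0.23²/2)·0.75 = 0.3747 + 0.0273 = 0.4020
d₁ = 0.4020 / 0.1992 = 2.0184 → 2.02
d₂ = d₁ − σ√T = 2.0184 − 0.1992 = 1.8192 → 1.82
exp(−rT) = exp(−0.01·0.75) = 0.9925
N(d₁) = N(2.02) = 0.9783;  N(d₂) = N(1.82) = 0.9656
C = 320·0.9783 − 220·0.9925·0.9656 = 313.0560 − 210.8388 = 102.2172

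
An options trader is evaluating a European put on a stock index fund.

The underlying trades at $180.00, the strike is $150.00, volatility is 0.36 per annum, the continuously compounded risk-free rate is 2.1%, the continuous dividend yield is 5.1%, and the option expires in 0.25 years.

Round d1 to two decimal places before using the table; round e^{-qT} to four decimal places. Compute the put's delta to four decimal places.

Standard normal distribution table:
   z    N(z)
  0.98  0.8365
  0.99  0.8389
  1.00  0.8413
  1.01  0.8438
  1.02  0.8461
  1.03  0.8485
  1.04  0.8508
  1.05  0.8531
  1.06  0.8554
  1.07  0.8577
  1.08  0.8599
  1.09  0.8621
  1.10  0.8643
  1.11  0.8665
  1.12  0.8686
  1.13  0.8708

-0.1428

T = 0.25;  σ√T = 0.1800
d₁ = [ln(180/150) + (0.021 − 0.051 + 0.36²/2)·0.25] / 0.1800 = [0.1823 + 0.0087] / 0.1800 = 1.0612 which rounds to 1.06
N(d₁) = N(1.06) = 0.8554
Δ_put = e^(−qT)·(N(d₁) − 1) = 0.9873·(0.8554 − 1) = -0.1428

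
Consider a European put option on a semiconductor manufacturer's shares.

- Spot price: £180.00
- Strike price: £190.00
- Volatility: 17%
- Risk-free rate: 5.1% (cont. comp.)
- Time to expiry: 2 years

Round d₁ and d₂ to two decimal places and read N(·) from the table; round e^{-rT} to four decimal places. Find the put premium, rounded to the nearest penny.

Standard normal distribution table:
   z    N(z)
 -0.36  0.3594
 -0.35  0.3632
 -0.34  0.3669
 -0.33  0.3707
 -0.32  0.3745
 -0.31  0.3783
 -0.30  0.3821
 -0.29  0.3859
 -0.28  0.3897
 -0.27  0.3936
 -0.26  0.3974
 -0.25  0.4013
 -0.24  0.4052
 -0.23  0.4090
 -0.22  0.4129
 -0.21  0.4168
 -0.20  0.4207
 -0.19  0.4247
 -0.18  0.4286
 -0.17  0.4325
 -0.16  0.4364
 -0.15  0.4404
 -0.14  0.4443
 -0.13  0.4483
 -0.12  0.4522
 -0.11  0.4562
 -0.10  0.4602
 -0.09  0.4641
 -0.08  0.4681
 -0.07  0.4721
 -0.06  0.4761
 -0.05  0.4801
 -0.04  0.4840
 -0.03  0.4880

£12.90

σ√T = 0.17 × 1.4142 = 0.2404
d₁ = [ln(180/190) + (0.051 + 0.17²/2)·2] / 0.2404 = [-0.0541 + 0.1309] / 0.2404 = 0.3196 ≈ 0.32
d₂ = d₁ − σ√T = 0.3196 − 0.2404 = 0.0792 ≈ 0.08
exp(−rT) = exp(−0.051·2) = 0.9030
N(−d₂) = N(-0.08) = 0.4681;  N(−d₁) = N(-0.32) = 0.3745
P = 190·0.9030·0.4681 − 180·0.3745 = 80.3119 − 67.4100 = 12.9019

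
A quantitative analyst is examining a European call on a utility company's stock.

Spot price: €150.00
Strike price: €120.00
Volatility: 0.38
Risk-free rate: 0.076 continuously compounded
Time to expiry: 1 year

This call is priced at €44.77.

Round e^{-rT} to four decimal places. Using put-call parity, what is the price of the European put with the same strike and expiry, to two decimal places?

exp(−rT) = exp(−0.076·1) = 0.9268
Put-call parity: C − P = S − K·e^(−rT) = 150 − 120·0.9268 = 150 − 111.2160 = 38.7840
P = C − (C − P) = 44.77 − (38.7840) = 5.9860

€5.99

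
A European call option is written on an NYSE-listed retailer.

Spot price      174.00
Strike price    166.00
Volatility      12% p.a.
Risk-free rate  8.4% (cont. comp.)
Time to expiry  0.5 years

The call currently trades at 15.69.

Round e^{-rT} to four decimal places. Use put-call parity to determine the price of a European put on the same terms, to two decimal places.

0.87

e^(−rT) = e^(−0.084·0.5) = 0.9589
Put-call parity: C − P = S − K·e^(−rT) = 174 − 166·0.9589 = 174 − 159.1774 = 14.8226
P = C − (C − P) = 15.69 − (14.8226) = 0.8674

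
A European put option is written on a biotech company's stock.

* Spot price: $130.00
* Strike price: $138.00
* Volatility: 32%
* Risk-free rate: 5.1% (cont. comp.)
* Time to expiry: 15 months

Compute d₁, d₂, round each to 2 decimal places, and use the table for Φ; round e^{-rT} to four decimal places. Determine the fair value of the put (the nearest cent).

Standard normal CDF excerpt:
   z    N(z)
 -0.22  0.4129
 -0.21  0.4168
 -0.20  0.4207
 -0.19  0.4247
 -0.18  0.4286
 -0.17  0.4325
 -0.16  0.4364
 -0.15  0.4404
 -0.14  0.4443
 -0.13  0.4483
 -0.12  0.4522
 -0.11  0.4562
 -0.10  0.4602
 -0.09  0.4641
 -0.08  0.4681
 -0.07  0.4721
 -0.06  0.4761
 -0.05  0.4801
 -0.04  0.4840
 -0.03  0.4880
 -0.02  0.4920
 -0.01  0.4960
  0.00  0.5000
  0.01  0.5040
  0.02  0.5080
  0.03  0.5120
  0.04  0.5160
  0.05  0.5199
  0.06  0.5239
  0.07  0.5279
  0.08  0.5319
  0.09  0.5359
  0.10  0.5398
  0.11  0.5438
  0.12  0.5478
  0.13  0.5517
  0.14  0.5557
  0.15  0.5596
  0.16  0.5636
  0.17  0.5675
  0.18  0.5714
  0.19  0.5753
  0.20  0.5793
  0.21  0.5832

$18.26

σ√T = 0.32 × 1.1180 = 0.3578
d₁ = [ln(130/138) + (0.051 + 0.32²/2)·1.25] / 0.3578 = [-0.0597 + 0.1278] / 0.3578 = 0.1902 which rounds to 0.19
d₂ = d₁ − σ√T = 0.1902 − 0.3578 = -0.1676 which rounds to -0.17
e^(−rT) = e^(−0.051·1.25) = 0.9382
P = 138·0.9382·N(0.17) − 130·N(-0.19) = 138·0.9382·0.5675 − 130·0.4247 = 73.4751 − 55.2110 = 18.2641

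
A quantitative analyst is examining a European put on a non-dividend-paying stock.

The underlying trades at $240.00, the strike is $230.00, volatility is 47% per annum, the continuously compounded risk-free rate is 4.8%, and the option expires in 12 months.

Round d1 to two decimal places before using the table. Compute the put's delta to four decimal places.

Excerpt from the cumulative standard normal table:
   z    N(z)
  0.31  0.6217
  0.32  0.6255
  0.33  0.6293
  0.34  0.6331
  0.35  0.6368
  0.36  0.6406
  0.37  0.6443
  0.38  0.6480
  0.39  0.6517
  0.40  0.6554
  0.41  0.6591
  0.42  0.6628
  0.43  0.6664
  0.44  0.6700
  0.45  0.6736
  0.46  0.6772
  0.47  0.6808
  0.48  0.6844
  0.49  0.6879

T = 1;  σ√T = 0.4700
d₁ = [ln(240/230) + (0.048 + 0.47²/2)·1] / 0.4700 = [0.0426 + 0.1584] / 0.4700 = 0.4277 which rounds to 0.43
N(d₁) = N(0.43) = 0.6664
Δ_put = N(d₁) − 1 = 0.6664 − 1 = -0.3336

-0.3336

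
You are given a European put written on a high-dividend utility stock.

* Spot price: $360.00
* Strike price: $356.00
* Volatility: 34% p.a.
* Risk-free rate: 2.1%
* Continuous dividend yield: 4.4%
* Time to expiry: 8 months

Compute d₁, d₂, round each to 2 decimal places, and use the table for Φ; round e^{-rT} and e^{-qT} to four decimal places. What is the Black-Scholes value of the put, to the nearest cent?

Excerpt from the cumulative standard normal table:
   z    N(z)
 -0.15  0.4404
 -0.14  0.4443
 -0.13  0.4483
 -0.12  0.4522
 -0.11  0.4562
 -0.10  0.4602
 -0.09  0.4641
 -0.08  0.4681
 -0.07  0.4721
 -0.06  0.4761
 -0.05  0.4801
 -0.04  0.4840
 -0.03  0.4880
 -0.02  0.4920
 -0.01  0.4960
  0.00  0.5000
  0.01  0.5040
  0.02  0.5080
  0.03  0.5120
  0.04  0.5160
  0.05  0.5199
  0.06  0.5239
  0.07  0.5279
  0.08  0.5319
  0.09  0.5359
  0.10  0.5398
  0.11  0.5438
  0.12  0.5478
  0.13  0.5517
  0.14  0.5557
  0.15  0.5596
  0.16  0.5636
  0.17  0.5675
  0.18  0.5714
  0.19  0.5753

$38.36

σ√T = 0.34·√0.6667 = 0.2776
d₁ = [ln(360/356) + (0.021 − 0.044 + ½·0.34²)·0.6667] / (σ√T) = (0.0112 + 0.0232) / 0.2776 = 0.1238 → 0.12
d₂ = 0.1238 − 0.2776 = -0.1538 → -0.15
e^(−qT) = e^(−0.044·0.6667) = 0.9711;  e^(−rT) = e^(−0.021·0.6667) = 0.9861
P = 356·0.9861·N(0.15) − 360·0.9711·N(-0.12) = 356·0.9861·0.5596 − 360·0.9711·0.4522 = 196.4485 − 158.0873 = 38.3612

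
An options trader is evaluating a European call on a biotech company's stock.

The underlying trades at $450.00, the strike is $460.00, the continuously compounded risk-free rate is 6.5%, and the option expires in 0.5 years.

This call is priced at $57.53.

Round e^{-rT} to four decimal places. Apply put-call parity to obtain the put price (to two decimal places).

$52.81

e^(−rT) = e^(−0.065·0.5) = 0.9680
Put-call parity: C − P = S − K·e^(−rT) = 450 − 460·0.9680 = 450 − 445.2800 = 4.7200
P = C − (C − P) = 57.53 − (4.7200) = 52.8100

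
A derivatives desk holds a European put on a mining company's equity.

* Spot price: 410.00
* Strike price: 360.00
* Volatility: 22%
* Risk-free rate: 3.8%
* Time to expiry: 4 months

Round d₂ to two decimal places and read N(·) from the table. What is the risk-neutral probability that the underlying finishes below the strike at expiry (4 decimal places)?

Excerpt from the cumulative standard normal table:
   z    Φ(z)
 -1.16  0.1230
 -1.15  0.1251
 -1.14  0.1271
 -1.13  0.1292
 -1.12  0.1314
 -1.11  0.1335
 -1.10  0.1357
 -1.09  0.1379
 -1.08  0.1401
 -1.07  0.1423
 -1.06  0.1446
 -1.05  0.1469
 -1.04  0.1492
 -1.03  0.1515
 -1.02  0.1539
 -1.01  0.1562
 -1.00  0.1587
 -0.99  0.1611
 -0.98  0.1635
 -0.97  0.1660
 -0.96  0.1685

0.1446

σ√T = 0.22·√0.3333 = 0.1270
d₁ = [ln(410/360) + (0.038 + ½·0.22²)·0.3333] / (σ√T) = (0.1301 + 0.0207) / 0.1270 = 1.1871 ≈ 1.19
d₂ = 1.1871 − 0.1270 = 1.0601 ≈ 1.06
Pr(exercise) under Q = N(−d₂) = N(-1.06) = 0.1446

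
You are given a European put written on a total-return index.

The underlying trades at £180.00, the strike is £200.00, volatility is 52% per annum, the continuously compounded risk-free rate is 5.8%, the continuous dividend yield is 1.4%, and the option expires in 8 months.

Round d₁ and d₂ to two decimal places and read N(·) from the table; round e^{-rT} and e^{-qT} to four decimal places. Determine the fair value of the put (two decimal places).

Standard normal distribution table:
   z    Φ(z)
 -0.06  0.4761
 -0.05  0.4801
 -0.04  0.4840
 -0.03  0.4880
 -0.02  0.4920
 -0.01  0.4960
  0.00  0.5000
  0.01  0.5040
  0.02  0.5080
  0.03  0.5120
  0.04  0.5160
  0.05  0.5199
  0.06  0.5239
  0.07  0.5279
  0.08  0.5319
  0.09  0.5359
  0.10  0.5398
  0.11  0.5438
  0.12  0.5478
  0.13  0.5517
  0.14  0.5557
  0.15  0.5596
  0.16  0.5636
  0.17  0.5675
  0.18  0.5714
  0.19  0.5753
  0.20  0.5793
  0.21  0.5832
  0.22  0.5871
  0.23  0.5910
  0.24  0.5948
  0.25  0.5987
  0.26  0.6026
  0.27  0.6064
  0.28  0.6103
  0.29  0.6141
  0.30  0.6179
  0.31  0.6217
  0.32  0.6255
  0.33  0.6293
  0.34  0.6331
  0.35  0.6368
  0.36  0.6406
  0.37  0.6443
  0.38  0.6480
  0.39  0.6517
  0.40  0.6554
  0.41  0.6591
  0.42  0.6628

σ√T = 0.52 × 0.8165 = 0.4246
d₁ = [ln(180/200) + (0.058 − 0.014 + 0.52²/2)·0.6667] / 0.4246 = [-0.1054 + 0.1195] / 0.4246 = 0.0332 ≈ 0.03
d₂ = d₁ − σ√T = 0.0332 − 0.4246 = -0.3914 ≈ -0.39
e^(−qT) = e^(−0.014·0.6667) = 0.9907;  e^(−rT) = e^(−0.058·0.6667) = 0.9621
P = 200·0.9621·N(0.39) − 180·0.9907·N(-0.03) = 200·0.9621·0.6517 − 180·0.9907·0.4880 = 125.4001 − 87.0231 = 38.3770

£38.38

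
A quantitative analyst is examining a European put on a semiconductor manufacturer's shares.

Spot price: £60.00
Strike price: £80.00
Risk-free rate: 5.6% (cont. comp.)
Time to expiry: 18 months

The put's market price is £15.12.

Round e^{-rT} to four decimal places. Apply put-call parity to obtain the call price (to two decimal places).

e^(−rT) = e^(−0.056·1.5) = 0.9194
Put-call parity: C − P = S − K·e^(−rT) = 60 − 80·0.9194 = 60 − 73.5520 = -13.5520
C = P + (C − P) = 15.12 + (-13.5520) = 1.5680

£1.57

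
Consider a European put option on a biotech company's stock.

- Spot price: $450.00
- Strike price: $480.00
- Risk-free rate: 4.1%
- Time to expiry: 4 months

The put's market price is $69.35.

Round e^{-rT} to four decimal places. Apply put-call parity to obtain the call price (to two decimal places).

$45.88

exp(−rT) = exp(−0.041·0.3333) = 0.9864
Put-call parity: C − P = S − K·e^(−rT) = 450 − 480·0.9864 = 450 − 473.4720 = -23.4720
C = P + (C − P) = 69.35 + (-23.4720) = 45.8780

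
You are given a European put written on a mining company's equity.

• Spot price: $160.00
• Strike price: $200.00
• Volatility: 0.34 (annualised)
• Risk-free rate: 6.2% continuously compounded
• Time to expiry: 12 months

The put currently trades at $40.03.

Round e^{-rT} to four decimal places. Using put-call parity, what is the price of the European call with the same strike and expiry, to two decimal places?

e^(−rT) = e^(−0.062·1) = 0.9399
Put-call parity: C − P = S − K·e^(−rT) = 160 − 200·0.9399 = 160 − 187.9800 = -27.9800
C = P + (C − P) = 40.03 + (-27.9800) = 12.0500

$12.05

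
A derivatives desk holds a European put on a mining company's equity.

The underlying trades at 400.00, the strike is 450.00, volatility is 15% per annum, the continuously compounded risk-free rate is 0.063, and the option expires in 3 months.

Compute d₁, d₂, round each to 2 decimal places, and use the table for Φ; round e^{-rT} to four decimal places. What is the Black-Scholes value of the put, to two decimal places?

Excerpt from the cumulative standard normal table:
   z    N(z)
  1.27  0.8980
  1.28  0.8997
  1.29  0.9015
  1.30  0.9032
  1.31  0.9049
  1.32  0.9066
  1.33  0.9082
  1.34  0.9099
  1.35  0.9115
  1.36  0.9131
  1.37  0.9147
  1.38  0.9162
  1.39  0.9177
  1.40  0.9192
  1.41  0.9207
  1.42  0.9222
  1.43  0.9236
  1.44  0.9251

44.55

σ√T = 0.15 × 0.5000 = 0.0750
d₁ = [ln(400/450) + (0.063 + 0.15²/2)·0.25] / 0.0750 = [-0.1178 + 0.0186] / 0.0750 = -1.3229 ≈ -1.32
d₂ = d₁ − σ√T = -1.3229 − 0.0750 = -1.3979 ≈ -1.40
exp(−rT) = exp(−0.063·0.25) = 0.9844
N(−d₂) = N(1.40) = 0.9192;  N(−d₁) = N(1.32) = 0.9066
P = 450·0.9844·0.9192 − 400·0.9066 = 407.1872 − 362.6400 = 44.5472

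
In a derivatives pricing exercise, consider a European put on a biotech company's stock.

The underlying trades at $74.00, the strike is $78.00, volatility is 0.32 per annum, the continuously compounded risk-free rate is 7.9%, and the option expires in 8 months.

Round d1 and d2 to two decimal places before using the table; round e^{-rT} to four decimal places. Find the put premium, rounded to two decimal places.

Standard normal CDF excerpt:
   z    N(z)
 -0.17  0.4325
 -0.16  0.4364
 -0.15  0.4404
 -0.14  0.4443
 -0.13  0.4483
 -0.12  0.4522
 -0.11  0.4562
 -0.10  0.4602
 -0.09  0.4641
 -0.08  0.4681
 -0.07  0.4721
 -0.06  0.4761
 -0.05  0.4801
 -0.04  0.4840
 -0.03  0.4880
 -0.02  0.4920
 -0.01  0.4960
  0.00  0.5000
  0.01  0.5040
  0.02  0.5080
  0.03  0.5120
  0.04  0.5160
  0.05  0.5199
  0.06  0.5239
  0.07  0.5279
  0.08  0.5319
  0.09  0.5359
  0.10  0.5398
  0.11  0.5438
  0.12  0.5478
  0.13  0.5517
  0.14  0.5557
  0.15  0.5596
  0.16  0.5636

$7.65

T = 0.6667;  σ√T = 0.2613
d₁ = [ln(74/78) + (0.079 + 0.32²/2)·0.6667] / 0.2613 = [-0.0526 + 0.0868] / 0.2613 = 0.1307 ≈ 0.13
d₂ = d₁ − σ√T = 0.1307 − 0.2613 = -0.1306 ≈ -0.13
exp(−rT) = exp(−0.079·0.6667) = 0.9487
N(−d₂) = N(0.13) = 0.5517;  N(−d₁) = N(-0.13) = 0.4483
P = 78·0.9487·0.5517 − 74·0.4483 = 40.8250 − 33.1742 = 7.6508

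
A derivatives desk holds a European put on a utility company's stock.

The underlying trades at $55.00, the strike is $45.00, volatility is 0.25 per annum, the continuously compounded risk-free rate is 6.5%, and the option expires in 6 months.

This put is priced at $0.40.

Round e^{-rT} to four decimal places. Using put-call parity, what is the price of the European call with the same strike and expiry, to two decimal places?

exp(−rT) = exp(−0.065·0.5) = 0.9680
Put-call parity: C − P = S − K·e^(−rT) = 55 − 45·0.9680 = 55 − 43.5600 = 11.4400
C = P + (C − P) = 0.40 + (11.4400) = 11.8400

$11.84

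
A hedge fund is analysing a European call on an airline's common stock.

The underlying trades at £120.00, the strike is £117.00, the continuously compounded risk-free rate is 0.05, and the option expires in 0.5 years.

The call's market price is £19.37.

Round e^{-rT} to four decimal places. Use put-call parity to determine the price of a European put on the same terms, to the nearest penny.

£13.48

exp(−rT) = exp(−0.05·0.5) = 0.9753
Put-call parity: C − P = S − K·e^(−rT) = 120 − 117·0.9753 = 120 − 114.1101 = 5.8899
P = C − (C − P) = 19.37 − (5.8899) = 13.4801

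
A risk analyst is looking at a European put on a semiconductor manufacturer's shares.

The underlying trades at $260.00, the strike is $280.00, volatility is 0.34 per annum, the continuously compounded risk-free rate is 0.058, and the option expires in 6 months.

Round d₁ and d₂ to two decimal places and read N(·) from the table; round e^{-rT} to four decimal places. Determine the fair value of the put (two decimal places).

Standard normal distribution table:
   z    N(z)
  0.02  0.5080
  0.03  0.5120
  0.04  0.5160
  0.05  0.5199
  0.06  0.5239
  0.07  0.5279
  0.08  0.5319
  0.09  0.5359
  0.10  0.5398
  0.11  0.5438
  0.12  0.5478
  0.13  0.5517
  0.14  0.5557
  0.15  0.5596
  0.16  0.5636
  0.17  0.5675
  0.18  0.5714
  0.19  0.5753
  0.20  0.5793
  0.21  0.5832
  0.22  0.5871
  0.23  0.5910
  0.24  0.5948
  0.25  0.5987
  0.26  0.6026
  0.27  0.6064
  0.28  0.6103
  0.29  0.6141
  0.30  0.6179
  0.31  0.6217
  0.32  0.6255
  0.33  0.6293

$31.84

σ√T = 0.34 × 0.7071 = 0.2404
d₁ = [ln(260/280) + (0.058 + ½·0.34²)·0.5] / (σ√T) = (-0.0741 + 0.0579) / 0.2404 = -0.0674 ≈ -0.07
d₂ = -0.0674 − 0.2404 = -0.3078 ≈ -0.31
exp(−rT) = exp(−0.058·0.5) = 0.9714
P = 280·0.9714·N(0.31) − 260·N(0.07) = 280·0.9714·0.6217 − 260·0.5279 = 169.0974 − 137.2540 = 31.8434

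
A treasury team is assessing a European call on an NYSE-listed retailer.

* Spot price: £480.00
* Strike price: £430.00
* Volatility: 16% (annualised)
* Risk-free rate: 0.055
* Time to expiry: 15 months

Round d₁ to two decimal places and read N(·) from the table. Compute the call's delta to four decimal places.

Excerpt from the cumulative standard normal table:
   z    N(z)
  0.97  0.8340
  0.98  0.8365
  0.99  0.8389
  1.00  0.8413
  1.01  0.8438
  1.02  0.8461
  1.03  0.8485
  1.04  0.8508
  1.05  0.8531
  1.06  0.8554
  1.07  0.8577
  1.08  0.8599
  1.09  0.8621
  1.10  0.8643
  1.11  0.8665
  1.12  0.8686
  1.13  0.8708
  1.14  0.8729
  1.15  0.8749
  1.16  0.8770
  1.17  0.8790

T = 1.25;  σ√T = 0.1789
d₁ = [ln(480/430) + (0.055 + 0.16²/2)·1.25] / 0.1789 = [0.1100 + 0.0847] / 0.1789 = 1.0887 which rounds to 1.09
N(d₁) = N(1.09) = 0.8621
Δ_call = N(d₁) = 0.8621

0.8621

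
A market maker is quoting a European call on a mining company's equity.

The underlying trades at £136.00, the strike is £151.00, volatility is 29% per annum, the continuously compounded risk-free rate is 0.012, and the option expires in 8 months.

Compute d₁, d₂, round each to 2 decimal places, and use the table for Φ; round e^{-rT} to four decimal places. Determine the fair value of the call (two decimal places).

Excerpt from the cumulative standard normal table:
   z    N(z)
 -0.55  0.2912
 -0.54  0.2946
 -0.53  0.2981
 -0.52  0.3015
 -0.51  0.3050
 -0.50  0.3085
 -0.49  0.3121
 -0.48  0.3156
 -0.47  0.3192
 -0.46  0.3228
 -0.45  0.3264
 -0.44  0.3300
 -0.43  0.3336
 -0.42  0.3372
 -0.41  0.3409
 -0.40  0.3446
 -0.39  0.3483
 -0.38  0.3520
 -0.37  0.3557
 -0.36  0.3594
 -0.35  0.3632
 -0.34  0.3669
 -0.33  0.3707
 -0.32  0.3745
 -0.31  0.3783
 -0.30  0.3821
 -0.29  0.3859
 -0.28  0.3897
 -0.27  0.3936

σ√T = 0.29·√0.6667 = 0.2368
d₁ = [ln(136/151) + (0.012 + 0.29²/2)·0.6667] / 0.2368 = [-0.1046 + 0.0360] / 0.2368 = -0.2897 ⇒ -0.29
d₂ = d₁ − σ√T = -0.2897 − 0.2368 = -0.5265 ⇒ -0.53
e^(−rT) = e^(−0.012·0.6667) = 0.9920
N(d₁) = N(-0.29) = 0.3859;  N(d₂) = N(-0.53) = 0.2981
C = 136·0.3859 − 151·0.9920·0.2981 = 52.4824 − 44.6530 = 7.8294

£7.83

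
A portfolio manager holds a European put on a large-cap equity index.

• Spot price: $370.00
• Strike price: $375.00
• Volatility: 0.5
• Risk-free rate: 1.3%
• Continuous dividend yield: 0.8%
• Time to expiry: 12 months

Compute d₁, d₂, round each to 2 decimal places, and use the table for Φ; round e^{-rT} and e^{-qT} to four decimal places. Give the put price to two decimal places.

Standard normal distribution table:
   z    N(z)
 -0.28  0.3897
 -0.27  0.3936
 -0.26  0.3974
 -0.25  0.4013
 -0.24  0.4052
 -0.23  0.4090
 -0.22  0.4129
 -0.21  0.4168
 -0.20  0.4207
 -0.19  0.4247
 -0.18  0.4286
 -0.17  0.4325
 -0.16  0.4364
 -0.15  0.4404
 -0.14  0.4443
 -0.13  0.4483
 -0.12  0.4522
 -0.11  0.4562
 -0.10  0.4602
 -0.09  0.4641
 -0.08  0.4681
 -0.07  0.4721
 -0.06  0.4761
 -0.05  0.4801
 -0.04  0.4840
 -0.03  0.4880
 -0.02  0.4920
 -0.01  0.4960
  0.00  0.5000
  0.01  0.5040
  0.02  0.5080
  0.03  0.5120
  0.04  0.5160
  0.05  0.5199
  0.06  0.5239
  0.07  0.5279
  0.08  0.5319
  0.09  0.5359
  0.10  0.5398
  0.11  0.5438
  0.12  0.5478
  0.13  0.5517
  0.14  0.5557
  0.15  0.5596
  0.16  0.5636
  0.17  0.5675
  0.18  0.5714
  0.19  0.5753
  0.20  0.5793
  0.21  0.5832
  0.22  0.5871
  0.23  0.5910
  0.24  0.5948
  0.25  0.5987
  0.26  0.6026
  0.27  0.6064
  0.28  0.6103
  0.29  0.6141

σ√T = 0.5·√1 = 0.5000
ln(S/K) + (r − q + σ²/2)T = ln(370/375) + (0.013 − 0.008 + 0.5²/2)·1 = -0.0134 + 0.1300 = 0.1166
d₁ = 0.1166 / 0.5000 = 0.2332 ⇒ 0.23
d₂ = d₁ − σ√T = 0.2332 − 0.5000 = -0.2668 ⇒ -0.27
exp(−qT) = exp(−0.008·1) = 0.9920;  exp(−rT) = exp(−0.013·1) = 0.9871
N(−d₂) = N(0.27) = 0.6064;  N(−d₁) = N(-0.23) = 0.4090
P = 375·0.9871·0.6064 − 370·0.9920·0.4090 = 224.4665 − 150.1194 = 74.3472

$74.35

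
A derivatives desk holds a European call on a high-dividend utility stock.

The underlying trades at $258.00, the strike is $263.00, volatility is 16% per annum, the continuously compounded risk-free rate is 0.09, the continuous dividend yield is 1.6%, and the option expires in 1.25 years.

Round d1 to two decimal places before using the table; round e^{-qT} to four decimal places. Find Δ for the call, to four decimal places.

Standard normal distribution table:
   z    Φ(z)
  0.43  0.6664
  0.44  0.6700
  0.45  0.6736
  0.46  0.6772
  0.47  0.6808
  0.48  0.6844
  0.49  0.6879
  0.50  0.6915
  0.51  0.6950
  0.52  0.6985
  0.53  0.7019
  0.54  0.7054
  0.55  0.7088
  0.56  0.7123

0.6778

T = 1.25;  σ√T = 0.1789
ln(S/K) + (r − q + σ²/2)T = ln(258/263) + (0.09 − 0.016 + 0.16²/2)·1.25 = -0.0192 + 0.1085 = 0.0893
d₁ = 0.0893 / 0.1789 = 0.4992 ≈ 0.50
N(d₁) = N(0.50) = 0.6915
Δ_call = exp(−qT)·N(d₁) = 0.9802·0.6915 = 0.6778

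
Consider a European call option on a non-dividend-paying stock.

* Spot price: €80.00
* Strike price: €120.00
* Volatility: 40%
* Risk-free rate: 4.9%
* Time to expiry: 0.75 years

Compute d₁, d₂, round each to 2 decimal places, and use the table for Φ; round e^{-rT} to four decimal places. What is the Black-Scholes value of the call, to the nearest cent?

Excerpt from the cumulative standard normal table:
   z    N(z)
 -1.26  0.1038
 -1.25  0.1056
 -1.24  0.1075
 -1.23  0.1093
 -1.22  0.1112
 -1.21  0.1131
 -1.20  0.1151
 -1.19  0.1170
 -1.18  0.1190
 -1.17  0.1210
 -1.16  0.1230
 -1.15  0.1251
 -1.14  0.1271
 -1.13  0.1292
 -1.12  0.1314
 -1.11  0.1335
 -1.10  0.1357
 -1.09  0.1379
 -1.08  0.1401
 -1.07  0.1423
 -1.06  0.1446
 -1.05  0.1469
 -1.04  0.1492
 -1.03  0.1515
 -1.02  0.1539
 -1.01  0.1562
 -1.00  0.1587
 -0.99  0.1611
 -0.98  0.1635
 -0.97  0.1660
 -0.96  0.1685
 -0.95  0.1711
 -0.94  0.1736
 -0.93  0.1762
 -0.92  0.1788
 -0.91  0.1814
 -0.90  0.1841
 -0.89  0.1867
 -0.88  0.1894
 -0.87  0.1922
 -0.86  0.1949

T = 0.75;  σ√T = 0.3464
d₁ = [ln(80/120) + (0.049 + ½·0.4²)·0.75] / (σ√T) = (-0.4055 + 0.0968) / 0.3464 = -0.8912 → -0.89
d₂ = -0.8912 − 0.3464 = -1.2376 → -1.24
exp(−rT) = exp(−0.049·0.75) = 0.9639
N(d₁) = N(-0.89) = 0.1867;  N(d₂) = N(-1.24) = 0.1075
C = 80·0.1867 − 120·0.9639·0.1075 = 14.9360 − 12.4343 = 2.5017

€2.50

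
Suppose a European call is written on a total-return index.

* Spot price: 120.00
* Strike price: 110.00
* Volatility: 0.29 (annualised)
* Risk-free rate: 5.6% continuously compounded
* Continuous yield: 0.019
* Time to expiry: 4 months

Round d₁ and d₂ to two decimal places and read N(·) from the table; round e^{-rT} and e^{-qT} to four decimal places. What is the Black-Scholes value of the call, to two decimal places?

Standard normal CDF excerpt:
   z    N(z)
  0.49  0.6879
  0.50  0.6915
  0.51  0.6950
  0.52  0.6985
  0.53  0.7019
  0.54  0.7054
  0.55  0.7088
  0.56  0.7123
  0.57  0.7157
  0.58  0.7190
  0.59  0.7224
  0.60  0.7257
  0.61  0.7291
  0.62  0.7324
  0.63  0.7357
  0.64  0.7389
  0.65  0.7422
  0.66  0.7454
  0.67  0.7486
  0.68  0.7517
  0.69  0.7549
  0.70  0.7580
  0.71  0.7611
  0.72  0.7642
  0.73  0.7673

14.60

σ√T = 0.29·√0.3333 = 0.1674
ln(S/K) + (r − q + σ²/2)T = ln(120/110) + (0.056 − 0.019 + 0.29²/2)·0.3333 = 0.0870 + 0.0264 = 0.1134
d₁ = 0.1134 / 0.1674 = 0.6771 which rounds to 0.68
d₂ = d₁ − σ√T = 0.6771 − 0.1674 = 0.5096 which rounds to 0.51
exp(−qT) = exp(−0.019·0.3333) = 0.9937;  exp(−rT) = exp(−0.056·0.3333) = 0.9815
C = 120·0.9937·N(0.68) − 110·0.9815·N(0.51) = 120·0.9937·0.7517 − 110·0.9815·0.6950 = 89.6357 − 75.0357 = 14.6000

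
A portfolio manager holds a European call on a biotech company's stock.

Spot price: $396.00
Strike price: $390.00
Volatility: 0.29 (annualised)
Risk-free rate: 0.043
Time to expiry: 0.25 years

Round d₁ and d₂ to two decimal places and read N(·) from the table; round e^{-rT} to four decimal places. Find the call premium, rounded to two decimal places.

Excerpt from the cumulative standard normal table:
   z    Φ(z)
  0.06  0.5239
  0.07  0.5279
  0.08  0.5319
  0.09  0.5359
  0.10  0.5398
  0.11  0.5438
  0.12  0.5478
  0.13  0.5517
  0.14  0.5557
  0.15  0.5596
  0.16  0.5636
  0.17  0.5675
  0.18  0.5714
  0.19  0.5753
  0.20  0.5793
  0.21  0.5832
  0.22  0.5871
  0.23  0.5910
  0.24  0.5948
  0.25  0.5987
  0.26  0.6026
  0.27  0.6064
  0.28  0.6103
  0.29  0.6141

T = 0.25;  σ√T = 0.1450
d₁ = [ln(396/390) + (0.043 + 0.29²/2)·0.25] / 0.1450 = [0.0153 + 0.0213] / 0.1450 = 0.2519 ≈ 0.25
d₂ = d₁ − σ√T = 0.2519 − 0.1450 = 0.1069 ≈ 0.11
e^(−rT) = e^(−0.043·0.25) = 0.9893
C = 396·N(0.25) − 390·0.9893·N(0.11) = 396·0.5987 − 390·0.9893·0.5438 = 237.0852 − 209.8127 = 27.2725

$27.27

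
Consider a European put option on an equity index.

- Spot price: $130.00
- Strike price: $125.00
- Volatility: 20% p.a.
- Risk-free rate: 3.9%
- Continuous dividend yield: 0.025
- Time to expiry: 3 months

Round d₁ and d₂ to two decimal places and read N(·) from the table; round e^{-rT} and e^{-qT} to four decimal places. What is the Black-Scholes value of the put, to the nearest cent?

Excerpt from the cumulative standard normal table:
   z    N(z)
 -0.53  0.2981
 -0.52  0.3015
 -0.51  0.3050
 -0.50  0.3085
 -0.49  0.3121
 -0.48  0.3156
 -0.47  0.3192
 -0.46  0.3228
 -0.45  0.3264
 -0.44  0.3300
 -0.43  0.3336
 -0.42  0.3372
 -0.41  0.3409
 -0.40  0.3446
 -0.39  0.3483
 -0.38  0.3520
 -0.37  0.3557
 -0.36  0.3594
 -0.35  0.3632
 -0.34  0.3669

$2.80

T = 0.25;  σ√T = 0.1000
d₁ = [ln(130/125) + (0.039 − 0.025 + 0.2²/2)·0.25] / 0.1000 = [0.0392 + 0.0085] / 0.1000 = 0.4772 → 0.48
d₂ = d₁ − σ√T = 0.4772 − 0.1000 = 0.3772 → 0.38
exp(−qT) = exp(−0.025·0.25) = 0.9938;  exp(−rT) = exp(−0.039·0.25) = 0.9903
N(−d₂) = N(-0.38) = 0.3520;  N(−d₁) = N(-0.48) = 0.3156
P = 125·0.9903·0.3520 − 130·0.9938·0.3156 = 43.5732 − 40.7736 = 2.7996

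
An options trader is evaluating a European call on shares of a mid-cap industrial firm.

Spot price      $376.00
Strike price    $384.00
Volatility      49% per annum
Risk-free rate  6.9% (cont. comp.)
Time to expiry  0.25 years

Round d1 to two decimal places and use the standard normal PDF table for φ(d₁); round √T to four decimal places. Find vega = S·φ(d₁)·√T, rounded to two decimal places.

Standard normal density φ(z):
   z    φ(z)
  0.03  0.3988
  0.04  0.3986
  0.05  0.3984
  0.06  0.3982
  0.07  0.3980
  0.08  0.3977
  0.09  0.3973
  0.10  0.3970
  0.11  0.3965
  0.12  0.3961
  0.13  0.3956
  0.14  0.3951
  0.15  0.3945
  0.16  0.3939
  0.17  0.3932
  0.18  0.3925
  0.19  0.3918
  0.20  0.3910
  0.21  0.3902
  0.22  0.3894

74.54

T = 0.25;  σ√T = 0.2450
d₁ = [ln(376/384) + (0.069 + 0.49²/2)·0.25] / 0.2450 = [-0.0211 + 0.0473] / 0.2450 = 0.1070 ⇒ 0.11
√T = √0.25 = 0.5000
φ(d₁) = φ(0.11) = 0.3965
vega = S·φ(d₁)·√T = 376·0.3965·0.5000 = 74.5420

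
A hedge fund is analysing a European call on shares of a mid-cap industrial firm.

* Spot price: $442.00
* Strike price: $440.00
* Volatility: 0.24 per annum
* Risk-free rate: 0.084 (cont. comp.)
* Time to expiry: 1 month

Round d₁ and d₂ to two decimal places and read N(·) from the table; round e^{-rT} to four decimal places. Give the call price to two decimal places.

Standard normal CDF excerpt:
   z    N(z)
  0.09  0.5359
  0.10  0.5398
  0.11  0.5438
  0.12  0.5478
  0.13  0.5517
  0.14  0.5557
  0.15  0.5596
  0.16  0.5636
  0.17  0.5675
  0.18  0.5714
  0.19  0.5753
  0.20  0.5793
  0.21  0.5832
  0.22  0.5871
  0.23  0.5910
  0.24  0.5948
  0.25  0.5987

$15.00

σ√T = 0.24·√0.08333 = 0.0693
ln(S/K) + (r + σ²/2)T = ln(442/440) + (0.084 + 0.24²/2)·0.08333 = 0.0045 + 0.0094 = 0.0139
d₁ = 0.0139 / 0.0693 = 0.2011 which rounds to 0.20
d₂ = d₁ − σ√T = 0.2011 − 0.0693 = 0.1319 which rounds to 0.13
e^(−rT) = e^(−0.084·0.08333) = 0.9930
N(d₁) = N(0.20) = 0.5793;  N(d₂) = N(0.13) = 0.5517
C = 442·0.5793 − 440·0.9930·0.5517 = 256.0506 − 241.0488 = 15.0018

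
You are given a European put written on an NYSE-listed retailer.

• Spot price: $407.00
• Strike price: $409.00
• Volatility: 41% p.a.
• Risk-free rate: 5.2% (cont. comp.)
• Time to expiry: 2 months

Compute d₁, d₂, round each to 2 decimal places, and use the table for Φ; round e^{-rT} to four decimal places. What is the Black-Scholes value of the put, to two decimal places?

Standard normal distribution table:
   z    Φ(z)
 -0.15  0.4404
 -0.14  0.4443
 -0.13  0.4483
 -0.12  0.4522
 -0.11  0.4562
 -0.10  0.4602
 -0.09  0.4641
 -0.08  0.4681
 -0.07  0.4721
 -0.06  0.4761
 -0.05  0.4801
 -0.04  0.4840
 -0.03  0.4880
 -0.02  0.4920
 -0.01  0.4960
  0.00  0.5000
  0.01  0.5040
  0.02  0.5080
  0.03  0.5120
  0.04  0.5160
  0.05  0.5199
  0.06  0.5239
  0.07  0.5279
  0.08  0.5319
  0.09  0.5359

T = 0.1667;  σ√T = 0.1674
d₁ = [ln(407/409) + (0.052 + 0.41²/2)·0.1667] / 0.1674 = [-0.0049 + 0.0227] / 0.1674 = 0.1062 → 0.11
d₂ = d₁ − σ√T = 0.1062 − 0.1674 = -0.0612 → -0.06
exp(−rT) = exp(−0.052·0.1667) = 0.9914
N(−d₂) = N(0.06) = 0.5239;  N(−d₁) = N(-0.11) = 0.4562
P = 409·0.9914·0.5239 − 407·0.4562 = 212.4323 − 185.6734 = 26.7589

$26.76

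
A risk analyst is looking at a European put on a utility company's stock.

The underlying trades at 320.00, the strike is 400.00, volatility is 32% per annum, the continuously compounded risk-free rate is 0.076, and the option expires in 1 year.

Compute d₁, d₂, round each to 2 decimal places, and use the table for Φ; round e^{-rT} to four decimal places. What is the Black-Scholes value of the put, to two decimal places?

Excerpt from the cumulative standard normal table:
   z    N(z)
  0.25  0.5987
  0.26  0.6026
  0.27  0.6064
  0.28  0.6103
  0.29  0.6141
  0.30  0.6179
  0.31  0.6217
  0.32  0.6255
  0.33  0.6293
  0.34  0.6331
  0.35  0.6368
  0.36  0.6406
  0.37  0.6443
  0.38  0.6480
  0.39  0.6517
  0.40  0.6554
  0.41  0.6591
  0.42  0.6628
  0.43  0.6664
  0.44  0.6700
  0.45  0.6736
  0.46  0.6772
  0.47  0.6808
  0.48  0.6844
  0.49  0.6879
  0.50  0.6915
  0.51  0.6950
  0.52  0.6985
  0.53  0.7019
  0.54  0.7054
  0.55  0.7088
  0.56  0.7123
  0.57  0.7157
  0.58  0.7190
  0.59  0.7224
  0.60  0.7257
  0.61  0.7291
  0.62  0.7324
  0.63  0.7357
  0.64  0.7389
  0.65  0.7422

73.79

σ√T = 0.32·√1 = 0.3200
d₁ = [ln(320/400) + (0.076 + 0.32²/2)·1] / 0.3200 = [-0.2231 + 0.1272] / 0.3200 = -0.2998 ⇒ -0.30
d₂ = d₁ − σ√T = -0.2998 − 0.3200 = -0.6198 ⇒ -0.62
exp(−rT) = exp(−0.076·1) = 0.9268
P = 400·0.9268·N(0.62) − 320·N(0.30) = 400·0.9268·0.7324 − 320·0.6179 = 271.5153 − 197.7280 = 73.7873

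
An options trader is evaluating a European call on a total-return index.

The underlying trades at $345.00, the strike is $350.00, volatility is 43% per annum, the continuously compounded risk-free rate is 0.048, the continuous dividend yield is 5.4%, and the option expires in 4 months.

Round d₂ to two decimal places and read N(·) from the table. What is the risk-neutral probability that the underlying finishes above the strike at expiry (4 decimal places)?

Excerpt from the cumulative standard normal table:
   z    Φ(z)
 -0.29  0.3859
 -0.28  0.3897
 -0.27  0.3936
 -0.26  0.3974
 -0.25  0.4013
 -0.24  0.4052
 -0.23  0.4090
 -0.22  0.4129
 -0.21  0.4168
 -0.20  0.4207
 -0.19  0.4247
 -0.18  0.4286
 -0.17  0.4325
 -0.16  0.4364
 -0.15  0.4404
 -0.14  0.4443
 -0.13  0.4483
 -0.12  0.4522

σ√T = 0.43 × 0.5774 = 0.2483
d₁ = [ln(345/350) + (0.048 − 0.054 + 0.43²/2)·0.3333] / 0.2483 = [-0.0144 + 0.0288] / 0.2483 = 0.0581 ⇒ 0.06
d₂ = d₁ − σ√T = 0.0581 − 0.2483 = -0.1901 ⇒ -0.19
Risk-neutral Pr[S_T > K] = N(d₂) = N(-0.19) = 0.4247

0.4247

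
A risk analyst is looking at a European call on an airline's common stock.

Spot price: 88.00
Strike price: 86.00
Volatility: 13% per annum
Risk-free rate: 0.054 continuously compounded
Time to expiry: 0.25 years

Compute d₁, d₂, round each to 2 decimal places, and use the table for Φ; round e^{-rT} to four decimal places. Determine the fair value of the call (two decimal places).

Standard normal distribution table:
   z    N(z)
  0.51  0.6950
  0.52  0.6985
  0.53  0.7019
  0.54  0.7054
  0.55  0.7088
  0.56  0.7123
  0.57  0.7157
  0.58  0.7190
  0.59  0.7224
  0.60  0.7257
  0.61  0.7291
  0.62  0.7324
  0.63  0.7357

σ√T = 0.13 × 0.5000 = 0.0650
d₁ = [ln(88/86) + (0.054 + 0.13²/2)·0.25] / 0.0650 = [0.0230 + 0.0156] / 0.0650 = 0.5939 which rounds to 0.59
d₂ = d₁ − σ√T = 0.5939 − 0.0650 = 0.5289 which rounds to 0.53
e^(−rT) = e^(−0.054·0.25) = 0.9866
N(d₁) = N(0.59) = 0.7224;  N(d₂) = N(0.53) = 0.7019
C = 88·0.7224 − 86·0.9866·0.7019 = 63.5712 − 59.5545 = 4.0167

4.02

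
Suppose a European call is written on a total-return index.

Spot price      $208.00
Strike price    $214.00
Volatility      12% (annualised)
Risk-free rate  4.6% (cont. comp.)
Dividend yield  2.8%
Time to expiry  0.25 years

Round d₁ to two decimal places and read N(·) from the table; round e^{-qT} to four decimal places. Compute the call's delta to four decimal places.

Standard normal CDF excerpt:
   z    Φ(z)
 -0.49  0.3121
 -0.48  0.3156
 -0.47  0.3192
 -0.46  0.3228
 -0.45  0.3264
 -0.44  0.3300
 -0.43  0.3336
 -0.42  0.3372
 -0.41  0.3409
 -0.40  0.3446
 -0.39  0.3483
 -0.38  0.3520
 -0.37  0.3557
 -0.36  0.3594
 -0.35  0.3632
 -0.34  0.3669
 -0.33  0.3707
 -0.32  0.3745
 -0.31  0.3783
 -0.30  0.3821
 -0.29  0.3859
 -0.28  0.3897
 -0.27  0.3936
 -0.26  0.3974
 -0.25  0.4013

σ√T = 0.12·√0.25 = 0.0600
d₁ = [ln(208/214) + (0.046 − 0.028 + ½·0.12²)·0.25] / (σ√T) = (-0.0284 + 0.0063) / 0.0600 = -0.3690 ≈ -0.37
N(d₁) = N(-0.37) = 0.3557
Δ_call = e^(−qT)·N(d₁) = 0.9930·0.3557 = 0.3532

0.3532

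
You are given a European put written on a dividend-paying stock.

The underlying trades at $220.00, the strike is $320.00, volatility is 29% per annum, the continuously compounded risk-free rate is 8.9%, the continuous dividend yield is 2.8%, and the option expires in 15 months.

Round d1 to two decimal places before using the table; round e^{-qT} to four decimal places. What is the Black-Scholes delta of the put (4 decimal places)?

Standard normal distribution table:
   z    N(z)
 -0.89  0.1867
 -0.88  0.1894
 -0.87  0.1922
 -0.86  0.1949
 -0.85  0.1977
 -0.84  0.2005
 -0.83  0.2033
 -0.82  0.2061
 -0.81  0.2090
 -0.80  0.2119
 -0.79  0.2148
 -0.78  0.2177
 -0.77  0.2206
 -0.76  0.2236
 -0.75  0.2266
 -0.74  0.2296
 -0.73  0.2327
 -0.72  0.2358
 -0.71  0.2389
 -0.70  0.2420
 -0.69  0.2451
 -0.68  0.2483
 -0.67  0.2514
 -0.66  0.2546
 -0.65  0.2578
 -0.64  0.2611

T = 1.25;  σ√T = 0.3242
ln(S/K) + (r − q + σ²/2)T = ln(220/320) + (0.089 − 0.028 + 0.29²/2)·1.25 = -0.3747 + 0.1288 = -0.2459
d₁ = -0.2459 / 0.3242 = -0.7584 ≈ -0.76
N(d₁) = N(-0.76) = 0.2236
Δ_put = e^(−qT)·(N(d₁) − 1) = 0.9656·(0.2236 − 1) = -0.7497

-0.7497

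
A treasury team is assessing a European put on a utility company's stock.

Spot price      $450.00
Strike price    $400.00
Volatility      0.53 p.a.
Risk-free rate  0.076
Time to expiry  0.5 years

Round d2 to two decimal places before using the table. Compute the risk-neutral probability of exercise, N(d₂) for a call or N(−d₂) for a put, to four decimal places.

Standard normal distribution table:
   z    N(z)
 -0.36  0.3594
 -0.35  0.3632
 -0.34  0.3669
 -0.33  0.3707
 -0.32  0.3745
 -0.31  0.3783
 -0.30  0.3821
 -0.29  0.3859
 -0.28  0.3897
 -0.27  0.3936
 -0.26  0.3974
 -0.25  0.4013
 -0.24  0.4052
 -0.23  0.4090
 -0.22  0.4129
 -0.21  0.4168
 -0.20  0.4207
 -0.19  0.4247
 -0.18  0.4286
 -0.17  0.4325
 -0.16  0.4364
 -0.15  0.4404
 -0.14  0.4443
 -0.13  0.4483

0.4090

σ√T = 0.53 × 0.7071 = 0.3748
ln(S/K) + (r + σ²/2)T = ln(450/400) + (0.076 + 0.53²/2)·0.5 = 0.1178 + 0.1082 = 0.2260
d₁ = 0.2260 / 0.3748 = 0.6031 → 0.60
d₂ = d₁ − σ√T = 0.6031 − 0.3748 = 0.2283 → 0.23
Risk-neutral Pr[S_T < K] = N(−d₂) = N(-0.23) = 0.4090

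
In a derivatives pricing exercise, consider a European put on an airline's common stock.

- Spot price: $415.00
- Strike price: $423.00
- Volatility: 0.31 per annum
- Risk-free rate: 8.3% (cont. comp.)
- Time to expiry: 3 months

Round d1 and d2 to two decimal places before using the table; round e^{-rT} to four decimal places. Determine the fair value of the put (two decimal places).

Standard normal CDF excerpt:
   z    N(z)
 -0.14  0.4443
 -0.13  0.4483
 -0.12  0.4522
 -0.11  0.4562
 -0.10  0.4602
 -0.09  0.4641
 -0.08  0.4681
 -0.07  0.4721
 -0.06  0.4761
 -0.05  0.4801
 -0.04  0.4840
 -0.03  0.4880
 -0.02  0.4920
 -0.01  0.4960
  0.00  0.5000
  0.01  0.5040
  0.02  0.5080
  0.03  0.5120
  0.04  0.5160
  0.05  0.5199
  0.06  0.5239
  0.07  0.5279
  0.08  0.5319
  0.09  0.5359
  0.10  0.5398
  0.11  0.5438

$26.12

T = 0.25;  σ√T = 0.1550
d₁ = [ln(415/423) + (0.083 + 0.31²/2)·0.25] / 0.1550 = [-0.0191 + 0.0328] / 0.1550 = 0.0882 which rounds to 0.09
d₂ = d₁ − σ√T = 0.0882 − 0.1550 = -0.0668 which rounds to -0.07
exp(−rT) = exp(−0.083·0.25) = 0.9795
N(−d₂) = N(0.07) = 0.5279;  N(−d₁) = N(-0.09) = 0.4641
P = 423·0.9795·0.5279 − 415·0.4641 = 218.7240 − 192.6015 = 26.1225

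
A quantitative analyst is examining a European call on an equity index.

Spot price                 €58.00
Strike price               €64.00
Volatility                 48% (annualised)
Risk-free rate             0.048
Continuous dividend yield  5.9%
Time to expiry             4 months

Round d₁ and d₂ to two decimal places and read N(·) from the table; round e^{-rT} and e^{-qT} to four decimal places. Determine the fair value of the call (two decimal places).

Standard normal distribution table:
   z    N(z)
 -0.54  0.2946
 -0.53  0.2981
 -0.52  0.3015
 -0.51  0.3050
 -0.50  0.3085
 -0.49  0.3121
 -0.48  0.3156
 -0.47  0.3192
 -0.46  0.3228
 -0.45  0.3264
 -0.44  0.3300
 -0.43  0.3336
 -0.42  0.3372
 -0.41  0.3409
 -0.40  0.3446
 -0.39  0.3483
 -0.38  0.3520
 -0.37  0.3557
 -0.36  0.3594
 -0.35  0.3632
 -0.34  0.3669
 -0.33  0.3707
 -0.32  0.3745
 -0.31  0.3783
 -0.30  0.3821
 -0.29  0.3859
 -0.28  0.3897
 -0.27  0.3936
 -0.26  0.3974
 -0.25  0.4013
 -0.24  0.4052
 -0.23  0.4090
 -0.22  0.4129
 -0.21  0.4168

€4.05

σ√T = 0.48 × 0.5774 = 0.2771
d₁ = [ln(58/64) + (0.048 − 0.059 + 0.48²/2)·0.3333] / 0.2771 = [-0.0984 + 0.0347] / 0.2771 = -0.2299 ⇒ -0.23
d₂ = d₁ − σ√T = -0.2299 − 0.2771 = -0.5070 ⇒ -0.51
exp(−qT) = exp(−0.059·0.3333) = 0.9805;  exp(−rT) = exp(−0.048·0.3333) = 0.9841
C = 58·0.9805·N(-0.23) − 64·0.9841·N(-0.51) = 58·0.9805·0.4090 − 64·0.9841·0.3050 = 23.2594 − 19.2096 = 4.0498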